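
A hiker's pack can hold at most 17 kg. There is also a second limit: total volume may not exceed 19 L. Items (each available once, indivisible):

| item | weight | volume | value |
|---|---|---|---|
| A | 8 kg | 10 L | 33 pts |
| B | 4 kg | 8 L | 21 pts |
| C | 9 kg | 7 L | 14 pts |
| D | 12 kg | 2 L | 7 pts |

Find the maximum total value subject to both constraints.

54 pts

Feasible sets respecting both limits:
- A+B: weight 12, volume 18, value 54
- A+C: weight 17, volume 17, value 47
- B+C: weight 13, volume 15, value 35
Best: 54 pts.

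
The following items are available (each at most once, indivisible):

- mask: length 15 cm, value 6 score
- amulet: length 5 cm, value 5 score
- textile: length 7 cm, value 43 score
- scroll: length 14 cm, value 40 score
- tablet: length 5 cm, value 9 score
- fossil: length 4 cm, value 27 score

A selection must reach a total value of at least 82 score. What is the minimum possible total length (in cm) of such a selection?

Subsets with value ≥ 82, sorted by total length:
- amulet+textile+tablet+fossil: length 21, value 84
- textile+scroll: length 21, value 83
- textile+scroll+fossil: length 25, value 110
- textile+scroll+tablet: length 26, value 92
Minimum length: 21 cm.

21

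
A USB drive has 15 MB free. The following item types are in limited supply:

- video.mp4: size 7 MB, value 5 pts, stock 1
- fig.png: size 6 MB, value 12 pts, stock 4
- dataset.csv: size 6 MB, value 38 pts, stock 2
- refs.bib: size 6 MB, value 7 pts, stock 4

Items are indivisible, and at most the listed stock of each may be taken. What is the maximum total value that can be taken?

Top feasible selections:
- 2×dataset.csv: size 12, value 76
- 1×fig.png + 1×dataset.csv: size 12, value 50
- 1×dataset.csv + 1×refs.bib: size 12, value 45
- 1×video.mp4 + 1×dataset.csv: size 13, value 43
Best: 76 pts.

76 pts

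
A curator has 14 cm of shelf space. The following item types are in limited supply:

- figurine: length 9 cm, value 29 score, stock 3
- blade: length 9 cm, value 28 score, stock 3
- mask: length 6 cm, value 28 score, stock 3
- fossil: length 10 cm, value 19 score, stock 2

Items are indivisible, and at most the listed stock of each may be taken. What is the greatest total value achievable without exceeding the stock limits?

Best selections within length 14 and stock limits:
- 2×mask: length 12, value 56
- 1×figurine: length 9, value 29
- 1×mask: length 6, value 28
Best: 56 score.

56 score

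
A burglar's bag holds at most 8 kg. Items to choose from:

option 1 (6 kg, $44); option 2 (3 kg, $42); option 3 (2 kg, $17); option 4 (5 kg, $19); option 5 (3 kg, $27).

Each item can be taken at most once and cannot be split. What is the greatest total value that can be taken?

$86

This is a 0/1 knapsack; check combinations near the capacity.
- option 2+option 3+option 5: weight 3+2+3=8, value 42+17+27=86
- option 2+option 5: weight 3+3=6, value 42+27=69
- option 1+option 3: weight 6+2=8, value 44+17=61
Best: $86.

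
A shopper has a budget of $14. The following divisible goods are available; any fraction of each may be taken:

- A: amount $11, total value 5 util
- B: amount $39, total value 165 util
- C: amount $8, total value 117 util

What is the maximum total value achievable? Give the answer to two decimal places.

Take in order of value per unit:
- C (117/8 per unit): all 8 → value 117, running total 117.00
- B (165/39 per unit): 6 of 39 → value 6×165/39 = 25.3846, running total 142.38
Total 142.38.

142.38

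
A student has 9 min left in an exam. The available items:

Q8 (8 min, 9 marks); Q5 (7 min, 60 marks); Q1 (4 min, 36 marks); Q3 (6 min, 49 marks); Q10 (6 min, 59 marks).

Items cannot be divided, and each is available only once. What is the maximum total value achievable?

60 marks

Check high-value combinations within 9 min:
- Q5: time 7, value 60
- Q10: time 6, value 59
- Q3: time 6, value 49
- Q1: time 4, value 36
Best: 60 marks.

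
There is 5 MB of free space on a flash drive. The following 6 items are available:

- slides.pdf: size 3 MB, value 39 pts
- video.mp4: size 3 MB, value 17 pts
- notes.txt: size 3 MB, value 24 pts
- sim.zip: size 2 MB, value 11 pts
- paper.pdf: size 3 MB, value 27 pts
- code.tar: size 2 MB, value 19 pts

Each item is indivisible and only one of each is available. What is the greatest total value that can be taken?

58 pts

This is a 0/1 knapsack; check combinations near the capacity.
- slides.pdf+code.tar: size 3+2=5, value 39+19=58
- slides.pdf+sim.zip: size 3+2=5, value 39+11=50
- paper.pdf+code.tar: size 3+2=5, value 27+19=46
- notes.txt+code.tar: size 3+2=5, value 24+19=43
Best: 58 pts.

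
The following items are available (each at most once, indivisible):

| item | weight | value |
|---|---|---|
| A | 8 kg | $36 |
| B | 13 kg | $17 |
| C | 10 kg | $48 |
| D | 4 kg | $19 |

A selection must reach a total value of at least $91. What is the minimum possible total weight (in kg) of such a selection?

Subsets with value ≥ 91, sorted by total weight:
- A+C+D: weight 22, value 103
- A+B+C: weight 31, value 101
Minimum weight: 22 kg.

22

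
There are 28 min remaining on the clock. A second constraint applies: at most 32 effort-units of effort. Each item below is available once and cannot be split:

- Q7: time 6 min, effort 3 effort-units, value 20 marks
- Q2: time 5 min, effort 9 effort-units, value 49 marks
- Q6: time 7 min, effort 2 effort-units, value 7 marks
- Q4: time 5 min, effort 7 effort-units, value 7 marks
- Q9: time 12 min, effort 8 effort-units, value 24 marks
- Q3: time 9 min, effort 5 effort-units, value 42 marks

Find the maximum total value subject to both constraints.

Feasible sets respecting both limits:
- Q7+Q2+Q6+Q3: time 27, effort 19, value 118
- Q7+Q2+Q4+Q3: time 25, effort 24, value 118
- Q2+Q9+Q3: time 26, effort 22, value 115
Best: 118 marks.

118 marks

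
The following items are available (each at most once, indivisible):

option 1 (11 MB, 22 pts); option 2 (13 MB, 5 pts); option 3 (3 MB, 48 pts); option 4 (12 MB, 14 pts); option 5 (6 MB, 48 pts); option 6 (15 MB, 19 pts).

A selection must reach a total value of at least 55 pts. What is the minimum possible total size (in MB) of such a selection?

Subsets with value ≥ 55, sorted by total size:
- option 3+option 5: size 9, value 96
- option 1+option 3: size 14, value 70
Minimum size: 9 MB.

9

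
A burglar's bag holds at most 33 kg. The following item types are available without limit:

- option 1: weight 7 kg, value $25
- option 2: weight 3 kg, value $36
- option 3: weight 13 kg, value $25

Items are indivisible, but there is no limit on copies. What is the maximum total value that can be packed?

Best value-per-unit is option 2 at 36/3, and filling with it alone uses weight 11×3=33. No mix of the others beats 11×36 = 396.

$396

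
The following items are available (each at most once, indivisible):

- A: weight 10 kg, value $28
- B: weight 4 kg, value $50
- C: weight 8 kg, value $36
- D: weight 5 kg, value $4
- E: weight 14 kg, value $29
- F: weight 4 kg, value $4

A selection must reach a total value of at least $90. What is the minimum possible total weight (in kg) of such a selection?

16

Subsets with value ≥ 90, sorted by total weight:
- B+C+F: weight 16, value 90
- B+C+D: weight 17, value 90
- B+C+D+F: weight 21, value 94
- A+B+C: weight 22, value 114
Minimum weight: 16 kg.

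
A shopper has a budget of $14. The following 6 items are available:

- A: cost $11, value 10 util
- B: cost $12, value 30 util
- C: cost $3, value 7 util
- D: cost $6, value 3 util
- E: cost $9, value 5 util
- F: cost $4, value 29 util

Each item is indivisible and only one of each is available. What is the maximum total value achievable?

This is a 0/1 knapsack; check combinations near the capacity.
- C+D+F: cost 3+6+4=13, value 7+3+29=39
- C+F: cost 3+4=7, value 7+29=36
- E+F: cost 9+4=13, value 5+29=34
Best: 39 util.

39 util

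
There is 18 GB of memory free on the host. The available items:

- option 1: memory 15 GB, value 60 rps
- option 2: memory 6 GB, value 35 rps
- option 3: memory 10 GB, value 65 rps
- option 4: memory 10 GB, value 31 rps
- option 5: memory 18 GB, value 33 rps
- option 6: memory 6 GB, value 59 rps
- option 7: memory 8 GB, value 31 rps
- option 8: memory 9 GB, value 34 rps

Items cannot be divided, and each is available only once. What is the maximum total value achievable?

124 rps

Check high-value combinations within 18 GB:
- option 3+option 6: memory 10+6=16, value 65+59=124
- option 2+option 3: memory 6+10=16, value 35+65=100
- option 3+option 7: memory 10+8=18, value 65+31=96
- option 2+option 6: memory 6+6=12, value 35+59=94
Best: 124 rps.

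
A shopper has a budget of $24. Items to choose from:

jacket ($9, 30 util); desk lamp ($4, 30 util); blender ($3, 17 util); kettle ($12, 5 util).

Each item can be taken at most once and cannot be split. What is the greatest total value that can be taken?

77 util

This is a 0/1 knapsack; check combinations near the capacity.
- jacket+desk lamp+blender: cost 9+4+3=16, value 30+30+17=77
- jacket+desk lamp: cost 9+4=13, value 30+30=60
- desk lamp+blender+kettle: cost 4+3+12=19, value 30+17+5=52
- jacket+blender+kettle: cost 9+3+12=24, value 30+17+5=52
- desk lamp+blender: cost 4+3=7, value 30+17=47
Best: 77 util.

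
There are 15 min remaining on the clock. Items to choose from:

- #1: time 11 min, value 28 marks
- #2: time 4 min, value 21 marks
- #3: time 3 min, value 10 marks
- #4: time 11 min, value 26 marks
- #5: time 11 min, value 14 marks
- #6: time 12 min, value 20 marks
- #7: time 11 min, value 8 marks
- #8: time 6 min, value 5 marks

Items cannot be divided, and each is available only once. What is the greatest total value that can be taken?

This is a 0/1 knapsack; check combinations near the capacity.
- #1+#2: time 11+4=15, value 28+21=49
- #2+#4: time 4+11=15, value 21+26=47
- #1+#3: time 11+3=14, value 28+10=38
Best: 49 marks.

49 marks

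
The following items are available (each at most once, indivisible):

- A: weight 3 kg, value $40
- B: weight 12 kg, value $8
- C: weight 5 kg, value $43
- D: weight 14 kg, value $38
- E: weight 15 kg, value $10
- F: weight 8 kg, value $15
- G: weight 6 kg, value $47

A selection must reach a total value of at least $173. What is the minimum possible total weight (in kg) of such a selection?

36

Subsets with value ≥ 173, sorted by total weight:
- A+C+D+F+G: weight 36, value 183
- A+B+C+D+G: weight 40, value 176
- A+C+D+E+G: weight 43, value 178
- A+B+C+D+F+G: weight 48, value 191
Minimum weight: 36 kg.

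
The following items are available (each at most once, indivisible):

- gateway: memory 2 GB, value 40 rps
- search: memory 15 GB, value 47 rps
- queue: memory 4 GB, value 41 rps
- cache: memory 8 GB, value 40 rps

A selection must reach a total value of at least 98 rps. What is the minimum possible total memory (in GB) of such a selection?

14

Subsets with value ≥ 98, sorted by total memory:
- gateway+queue+cache: memory 14, value 121
- gateway+search+queue: memory 21, value 128
- gateway+search+cache: memory 25, value 127
- search+queue+cache: memory 27, value 128
Minimum memory: 14 GB.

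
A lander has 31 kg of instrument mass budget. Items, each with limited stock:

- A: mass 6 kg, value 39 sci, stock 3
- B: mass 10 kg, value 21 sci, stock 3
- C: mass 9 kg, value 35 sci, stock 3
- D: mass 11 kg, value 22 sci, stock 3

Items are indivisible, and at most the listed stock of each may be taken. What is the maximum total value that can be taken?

152 sci

Best selections within mass 31 and stock limits:
- 3×A + 1×C: mass 27, value 152
- 2×A + 2×C: mass 30, value 148
- 3×A + 1×D: mass 29, value 139
- 3×A + 1×B: mass 28, value 138
Best: 152 sci.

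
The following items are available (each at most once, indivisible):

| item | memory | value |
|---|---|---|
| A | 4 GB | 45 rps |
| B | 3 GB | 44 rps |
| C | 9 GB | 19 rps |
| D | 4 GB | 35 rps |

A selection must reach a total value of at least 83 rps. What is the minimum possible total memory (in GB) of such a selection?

7

Subsets with value ≥ 83, sorted by total memory:
- A+B: memory 7, value 89
- A+B+D: memory 11, value 124
- A+B+C: memory 16, value 108
Minimum memory: 7 GB.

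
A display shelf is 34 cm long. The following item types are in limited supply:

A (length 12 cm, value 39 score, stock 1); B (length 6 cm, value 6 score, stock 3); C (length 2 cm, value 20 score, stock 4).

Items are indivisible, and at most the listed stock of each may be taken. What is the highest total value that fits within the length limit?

Best selections within length 34 and stock limits:
- 1×A + 2×B + 4×C: length 32, value 131
- 1×A + 1×B + 4×C: length 26, value 125
- 1×A + 4×C: length 20, value 119
Best: 131 score.

131 score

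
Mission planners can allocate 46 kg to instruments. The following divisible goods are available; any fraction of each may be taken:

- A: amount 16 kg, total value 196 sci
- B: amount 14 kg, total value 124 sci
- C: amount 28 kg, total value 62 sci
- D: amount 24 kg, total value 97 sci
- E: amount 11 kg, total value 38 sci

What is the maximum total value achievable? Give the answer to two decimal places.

384.67

Take in order of value per unit:
- A (196/16 per unit): all 16 → value 196, running total 196.00
- B (124/14 per unit): all 14 → value 124, running total 320.00
- D (97/24 per unit): 16 of 24 → value 16×97/24 = 64.6667, running total 384.67
Total 384.67.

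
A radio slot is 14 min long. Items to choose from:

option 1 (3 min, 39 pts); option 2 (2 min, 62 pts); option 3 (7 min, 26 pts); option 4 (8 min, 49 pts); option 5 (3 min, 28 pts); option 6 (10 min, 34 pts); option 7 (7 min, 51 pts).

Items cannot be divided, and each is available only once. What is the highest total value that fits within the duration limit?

Check high-value combinations within 14 min:
- option 1+option 2+option 7: duration 3+2+7=12, value 39+62+51=152
- option 1+option 2+option 4: duration 3+2+8=13, value 39+62+49=150
- option 2+option 5+option 7: duration 2+3+7=12, value 62+28+51=141
- option 2+option 4+option 5: duration 2+8+3=13, value 62+49+28=139
Best: 152 pts.

152 pts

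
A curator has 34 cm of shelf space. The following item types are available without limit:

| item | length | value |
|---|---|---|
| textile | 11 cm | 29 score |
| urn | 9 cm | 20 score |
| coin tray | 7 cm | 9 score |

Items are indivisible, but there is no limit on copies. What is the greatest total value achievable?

87 score

Best value-per-unit is textile at 29/11, and filling with it alone uses length 3×11=33. No mix of the others beats 3×29 = 87.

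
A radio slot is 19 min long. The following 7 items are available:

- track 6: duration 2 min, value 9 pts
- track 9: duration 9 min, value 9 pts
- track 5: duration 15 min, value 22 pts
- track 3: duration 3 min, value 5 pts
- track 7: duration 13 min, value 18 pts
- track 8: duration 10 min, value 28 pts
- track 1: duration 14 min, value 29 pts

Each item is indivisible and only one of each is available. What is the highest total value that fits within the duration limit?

43 pts

This is a 0/1 knapsack; check combinations near the capacity.
- track 6+track 3+track 1: duration 2+3+14=19, value 9+5+29=43
- track 6+track 3+track 8: duration 2+3+10=15, value 9+5+28=42
- track 6+track 1: duration 2+14=16, value 9+29=38
- track 6+track 8: duration 2+10=12, value 9+28=37
- track 9+track 8: duration 9+10=19, value 9+28=37
Best: 43 pts.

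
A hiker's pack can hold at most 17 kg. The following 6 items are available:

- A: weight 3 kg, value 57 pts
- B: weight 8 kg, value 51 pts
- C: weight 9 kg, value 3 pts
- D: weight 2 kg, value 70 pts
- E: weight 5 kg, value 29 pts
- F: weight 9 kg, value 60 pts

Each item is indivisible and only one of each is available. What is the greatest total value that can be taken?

187 pts

Check high-value combinations within 17 kg:
- A+D+F: weight 3+2+9=14, value 57+70+60=187
- A+B+D: weight 3+8+2=13, value 57+51+70=178
- D+E+F: weight 2+5+9=16, value 70+29+60=159
- A+D+E: weight 3+2+5=10, value 57+70+29=156
- B+D+E: weight 8+2+5=15, value 51+70+29=150
Best: 187 pts.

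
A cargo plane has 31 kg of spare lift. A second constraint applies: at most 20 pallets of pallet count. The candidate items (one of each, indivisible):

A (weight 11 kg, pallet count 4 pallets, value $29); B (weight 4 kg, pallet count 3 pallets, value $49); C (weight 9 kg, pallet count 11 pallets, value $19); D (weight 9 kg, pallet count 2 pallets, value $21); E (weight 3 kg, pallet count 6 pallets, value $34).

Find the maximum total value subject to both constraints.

Feasible sets respecting both limits:
- A+B+D+E: weight 27, pallet count 15, value 133
- A+B+E: weight 18, pallet count 13, value 112
- B+D+E: weight 16, pallet count 11, value 104
- B+C+E: weight 16, pallet count 20, value 102
Best: $133.

$133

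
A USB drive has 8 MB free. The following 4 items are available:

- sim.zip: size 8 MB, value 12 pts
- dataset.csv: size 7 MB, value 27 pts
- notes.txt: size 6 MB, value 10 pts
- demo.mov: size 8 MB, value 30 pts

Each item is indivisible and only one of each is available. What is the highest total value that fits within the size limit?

Check high-value combinations within 8 MB:
- demo.mov: size 8, value 30
- dataset.csv: size 7, value 27
- sim.zip: size 8, value 12
- notes.txt: size 6, value 10
Best: 30 pts.

30 pts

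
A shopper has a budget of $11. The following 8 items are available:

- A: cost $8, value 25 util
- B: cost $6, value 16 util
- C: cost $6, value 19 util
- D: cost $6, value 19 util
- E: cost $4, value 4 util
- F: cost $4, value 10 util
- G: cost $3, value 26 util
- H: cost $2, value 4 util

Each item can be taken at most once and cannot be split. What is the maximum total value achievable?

Check high-value combinations within $11:
- A+G: cost 8+3=11, value 25+26=51
- C+G+H: cost 6+3+2=11, value 19+26+4=49
- D+G+H: cost 6+3+2=11, value 19+26+4=49
- B+G+H: cost 6+3+2=11, value 16+26+4=46
Best: 51 util.

51 util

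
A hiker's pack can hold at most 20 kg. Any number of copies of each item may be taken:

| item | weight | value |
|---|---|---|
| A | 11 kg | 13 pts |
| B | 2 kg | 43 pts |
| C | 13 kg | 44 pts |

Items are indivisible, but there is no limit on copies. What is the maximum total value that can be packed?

430 pts

Best value-per-unit is B at 43/2, and filling with it alone uses weight 10×2=20. No mix of the others beats 10×43 = 430.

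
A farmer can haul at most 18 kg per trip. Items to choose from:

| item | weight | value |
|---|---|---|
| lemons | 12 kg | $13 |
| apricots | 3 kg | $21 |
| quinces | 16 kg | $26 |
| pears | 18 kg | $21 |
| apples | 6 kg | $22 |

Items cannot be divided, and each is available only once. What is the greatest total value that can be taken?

Check high-value combinations within 18 kg:
- apricots+apples: weight 3+6=9, value 21+22=43
- lemons+apples: weight 12+6=18, value 13+22=35
- lemons+apricots: weight 12+3=15, value 13+21=34
- quinces: weight 16, value 26
- apples: weight 6, value 22
Best: $43.

$43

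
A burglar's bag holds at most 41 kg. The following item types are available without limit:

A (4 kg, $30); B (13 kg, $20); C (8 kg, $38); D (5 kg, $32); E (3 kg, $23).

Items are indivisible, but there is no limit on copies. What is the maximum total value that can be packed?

$313

Best value-per-unit is E at 23/3; filling with it alone gives 13×23 = 299.
Optimal mix: 2×A + 11×E → weight 41, value 313.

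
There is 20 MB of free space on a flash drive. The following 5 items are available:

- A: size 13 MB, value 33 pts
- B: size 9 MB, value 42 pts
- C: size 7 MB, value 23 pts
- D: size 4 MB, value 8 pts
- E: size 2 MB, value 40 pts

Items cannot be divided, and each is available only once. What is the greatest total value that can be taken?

105 pts

Check high-value combinations within 20 MB:
- B+C+E: size 9+7+2=18, value 42+23+40=105
- B+D+E: size 9+4+2=15, value 42+8+40=90
- B+E: size 9+2=11, value 42+40=82
- A+D+E: size 13+4+2=19, value 33+8+40=81
Best: 105 pts.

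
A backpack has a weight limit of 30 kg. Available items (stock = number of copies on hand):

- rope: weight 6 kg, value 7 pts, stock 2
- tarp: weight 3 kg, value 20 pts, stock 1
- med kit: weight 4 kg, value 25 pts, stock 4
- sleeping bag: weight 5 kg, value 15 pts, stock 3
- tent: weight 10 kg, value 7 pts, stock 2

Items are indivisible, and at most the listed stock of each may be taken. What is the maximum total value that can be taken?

Top feasible selections:
- 1×tarp + 4×med kit + 2×sleeping bag: weight 29, value 150
- 1×rope + 1×tarp + 4×med kit + 1×sleeping bag: weight 30, value 142
- 1×tarp + 3×med kit + 3×sleeping bag: weight 30, value 140
Best: 150 pts.

150 pts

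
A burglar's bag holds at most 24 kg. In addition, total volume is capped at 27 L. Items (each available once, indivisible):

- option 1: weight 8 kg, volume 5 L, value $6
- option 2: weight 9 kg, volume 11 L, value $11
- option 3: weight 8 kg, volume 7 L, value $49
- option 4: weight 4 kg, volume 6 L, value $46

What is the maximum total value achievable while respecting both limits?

$106

Feasible sets respecting both limits:
- option 2+option 3+option 4: weight 21, volume 24, value 106
- option 1+option 3+option 4: weight 20, volume 18, value 101
- option 3+option 4: weight 12, volume 13, value 95
- option 1+option 2+option 4: weight 21, volume 22, value 63
Best: $106.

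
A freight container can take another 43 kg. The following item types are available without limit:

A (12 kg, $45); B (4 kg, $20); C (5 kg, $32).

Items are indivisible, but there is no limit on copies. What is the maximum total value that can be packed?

Best value-per-unit is C at 32/5; filling with it alone gives 8×32 = 256.
Optimal mix: 2×B + 7×C → weight 43, value 264.

$264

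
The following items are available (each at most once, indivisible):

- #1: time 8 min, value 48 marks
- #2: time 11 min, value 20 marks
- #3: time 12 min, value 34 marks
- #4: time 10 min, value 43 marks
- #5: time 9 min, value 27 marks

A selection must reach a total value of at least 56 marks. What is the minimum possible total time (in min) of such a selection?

Subsets with value ≥ 56, sorted by total time:
- #1+#5: time 17, value 75
- #1+#4: time 18, value 91
- #4+#5: time 19, value 70
- #1+#2: time 19, value 68
Minimum time: 17 min.

17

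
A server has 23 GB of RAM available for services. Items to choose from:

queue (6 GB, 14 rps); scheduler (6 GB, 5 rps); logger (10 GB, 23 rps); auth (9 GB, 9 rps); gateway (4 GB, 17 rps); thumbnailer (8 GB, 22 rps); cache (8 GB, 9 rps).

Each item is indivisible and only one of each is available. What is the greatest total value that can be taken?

Check high-value combinations within 23 GB:
- logger+gateway+thumbnailer: memory 10+4+8=22, value 23+17+22=62
- queue+logger+gateway: memory 6+10+4=20, value 14+23+17=54
- queue+gateway+thumbnailer: memory 6+4+8=18, value 14+17+22=53
- logger+gateway+cache: memory 10+4+8=22, value 23+17+9=49
- logger+auth+gateway: memory 10+9+4=23, value 23+9+17=49
Best: 62 rps.

62 rps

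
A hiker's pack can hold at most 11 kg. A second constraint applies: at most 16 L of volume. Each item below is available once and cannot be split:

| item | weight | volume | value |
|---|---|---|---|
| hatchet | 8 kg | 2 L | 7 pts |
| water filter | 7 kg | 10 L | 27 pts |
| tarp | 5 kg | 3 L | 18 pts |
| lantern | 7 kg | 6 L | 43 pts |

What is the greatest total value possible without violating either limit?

43 pts

Feasible sets respecting both limits:
- lantern: weight 7, volume 6, value 43
- water filter: weight 7, volume 10, value 27
- tarp: weight 5, volume 3, value 18
Best: 43 pts.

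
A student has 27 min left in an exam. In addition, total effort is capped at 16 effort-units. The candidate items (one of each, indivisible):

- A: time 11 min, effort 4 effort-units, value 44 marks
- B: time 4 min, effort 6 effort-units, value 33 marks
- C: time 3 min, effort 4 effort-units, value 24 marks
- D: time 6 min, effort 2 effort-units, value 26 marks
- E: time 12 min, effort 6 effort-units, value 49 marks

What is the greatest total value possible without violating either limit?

Feasible sets respecting both limits:
- A+B+C+D: time 24, effort 16, value 127
- A+B+E: time 27, effort 16, value 126
- A+C+E: time 26, effort 14, value 117
- B+D+E: time 22, effort 14, value 108
Best: 127 marks.

127 marks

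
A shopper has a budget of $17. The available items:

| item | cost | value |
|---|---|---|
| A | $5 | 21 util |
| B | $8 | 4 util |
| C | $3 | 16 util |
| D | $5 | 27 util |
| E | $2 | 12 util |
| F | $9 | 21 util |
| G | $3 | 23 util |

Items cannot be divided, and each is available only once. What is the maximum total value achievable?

Check high-value combinations within $17:
- A+C+D+G: cost 5+3+5+3=16, value 21+16+27+23=87
- A+D+E+G: cost 5+5+2+3=15, value 21+27+12+23=83
- C+D+E+G: cost 3+5+2+3=13, value 16+27+12+23=78
- A+C+D+E: cost 5+3+5+2=15, value 21+16+27+12=76
- A+C+E+G: cost 5+3+2+3=13, value 21+16+12+23=72
Best: 87 util.

87 util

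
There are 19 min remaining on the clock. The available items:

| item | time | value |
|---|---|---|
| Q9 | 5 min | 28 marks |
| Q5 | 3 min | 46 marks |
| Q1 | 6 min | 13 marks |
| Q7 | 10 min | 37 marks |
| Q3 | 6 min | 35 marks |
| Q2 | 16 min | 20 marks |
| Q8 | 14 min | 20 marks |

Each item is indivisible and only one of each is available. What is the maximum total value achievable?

This is a 0/1 knapsack; check combinations near the capacity.
- Q5+Q7+Q3: time 3+10+6=19, value 46+37+35=118
- Q9+Q5+Q7: time 5+3+10=18, value 28+46+37=111
- Q9+Q5+Q3: time 5+3+6=14, value 28+46+35=109
- Q5+Q1+Q7: time 3+6+10=19, value 46+13+37=96
- Q5+Q1+Q3: time 3+6+6=15, value 46+13+35=94
Best: 118 marks.

118 marks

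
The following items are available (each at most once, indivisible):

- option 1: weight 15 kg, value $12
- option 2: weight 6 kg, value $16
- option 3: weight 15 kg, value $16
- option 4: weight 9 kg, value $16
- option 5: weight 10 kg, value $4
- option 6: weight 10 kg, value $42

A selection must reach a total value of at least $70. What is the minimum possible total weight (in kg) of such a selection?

Subsets with value ≥ 70, sorted by total weight:
- option 2+option 4+option 6: weight 25, value 74
- option 2+option 3+option 6: weight 31, value 74
- option 1+option 2+option 6: weight 31, value 70
- option 3+option 4+option 6: weight 34, value 74
Minimum weight: 25 kg.

25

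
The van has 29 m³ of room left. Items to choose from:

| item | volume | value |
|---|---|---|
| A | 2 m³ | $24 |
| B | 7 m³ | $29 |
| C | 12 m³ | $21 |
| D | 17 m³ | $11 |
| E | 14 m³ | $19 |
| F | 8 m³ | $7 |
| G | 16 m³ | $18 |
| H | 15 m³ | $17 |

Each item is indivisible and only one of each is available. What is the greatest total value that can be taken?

$81

Check high-value combinations within 29 m³:
- A+B+C+F: volume 2+7+12+8=29, value 24+29+21+7=81
- A+B+C: volume 2+7+12=21, value 24+29+21=74
- A+B+E: volume 2+7+14=23, value 24+29+19=72
Best: $81.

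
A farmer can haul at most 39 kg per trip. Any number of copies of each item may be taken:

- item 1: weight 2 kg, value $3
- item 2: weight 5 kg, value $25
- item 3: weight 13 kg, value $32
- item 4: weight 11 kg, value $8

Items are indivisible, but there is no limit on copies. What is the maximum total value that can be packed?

Best value-per-unit is item 2 at 25/5; filling with it alone gives 7×25 = 175.
Optimal mix: 2×item 1 + 7×item 2 → weight 39, value 181.

$181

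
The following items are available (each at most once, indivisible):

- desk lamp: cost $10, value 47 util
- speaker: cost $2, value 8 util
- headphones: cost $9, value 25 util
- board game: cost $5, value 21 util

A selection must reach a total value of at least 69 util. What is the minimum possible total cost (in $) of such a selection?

17

Subsets with value ≥ 69, sorted by total cost:
- desk lamp+speaker+board game: cost 17, value 76
- desk lamp+headphones: cost 19, value 72
Minimum cost: 17 $.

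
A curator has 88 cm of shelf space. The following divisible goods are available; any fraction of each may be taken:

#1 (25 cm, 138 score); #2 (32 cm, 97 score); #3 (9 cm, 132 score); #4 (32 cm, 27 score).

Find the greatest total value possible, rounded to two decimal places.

385.56

Take in order of value per unit:
- #3 (132/9 per unit): all 9 → value 132, running total 132.00
- #1 (138/25 per unit): all 25 → value 138, running total 270.00
- #2 (97/32 per unit): all 32 → value 97, running total 367.00
- #4 (27/32 per unit): 22 of 32 → value 22×27/32 = 18.5625, running total 385.56
Total 385.56.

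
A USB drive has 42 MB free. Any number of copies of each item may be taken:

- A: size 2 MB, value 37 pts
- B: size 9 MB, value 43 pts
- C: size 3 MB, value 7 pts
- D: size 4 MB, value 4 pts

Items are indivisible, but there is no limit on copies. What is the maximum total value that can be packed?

777 pts

Best value-per-unit is A at 37/2, and filling with it alone uses size 21×2=42. No mix of the others beats 21×37 = 777.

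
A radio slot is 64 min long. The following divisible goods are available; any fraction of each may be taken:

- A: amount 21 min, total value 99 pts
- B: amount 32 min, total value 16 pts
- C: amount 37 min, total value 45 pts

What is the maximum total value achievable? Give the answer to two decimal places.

Take in order of value per unit:
- A (99/21 per unit): all 21 → value 99, running total 99.00
- C (45/37 per unit): all 37 → value 45, running total 144.00
- B (16/32 per unit): 6 of 32 → value 6×16/32 = 3.0000, running total 147.00
Total 147.00.

147.00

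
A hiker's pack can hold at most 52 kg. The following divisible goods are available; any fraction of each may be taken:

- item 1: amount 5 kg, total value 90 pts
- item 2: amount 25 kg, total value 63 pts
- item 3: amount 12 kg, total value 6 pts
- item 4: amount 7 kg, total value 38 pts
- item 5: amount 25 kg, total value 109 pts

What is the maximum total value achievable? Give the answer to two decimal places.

Take in order of value per unit:
- item 1 (90/5 per unit): all 5 → value 90, running total 90.00
- item 4 (38/7 per unit): all 7 → value 38, running total 128.00
- item 5 (109/25 per unit): all 25 → value 109, running total 237.00
- item 2 (63/25 per unit): 15 of 25 → value 15×63/25 = 37.8000, running total 274.80
Total 274.80.

274.80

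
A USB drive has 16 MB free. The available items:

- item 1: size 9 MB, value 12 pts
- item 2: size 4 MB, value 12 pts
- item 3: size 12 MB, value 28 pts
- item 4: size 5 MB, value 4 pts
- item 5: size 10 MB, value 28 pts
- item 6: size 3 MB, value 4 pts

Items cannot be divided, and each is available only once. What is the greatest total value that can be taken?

40 pts

Check high-value combinations within 16 MB:
- item 2+item 5: size 4+10=14, value 12+28=40
- item 2+item 3: size 4+12=16, value 12+28=40
- item 5+item 6: size 10+3=13, value 28+4=32
- item 4+item 5: size 5+10=15, value 4+28=32
- item 3+item 6: size 12+3=15, value 28+4=32
Best: 40 pts.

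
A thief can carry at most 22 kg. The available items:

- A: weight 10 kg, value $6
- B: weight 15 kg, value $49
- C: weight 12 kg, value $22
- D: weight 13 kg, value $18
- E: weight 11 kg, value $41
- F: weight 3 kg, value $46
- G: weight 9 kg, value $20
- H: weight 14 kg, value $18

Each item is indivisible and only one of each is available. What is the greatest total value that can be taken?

Check high-value combinations within 22 kg:
- B+F: weight 15+3=18, value 49+46=95
- E+F: weight 11+3=14, value 41+46=87
- A+F+G: weight 10+3+9=22, value 6+46+20=72
- C+F: weight 12+3=15, value 22+46=68
Best: $95.

$95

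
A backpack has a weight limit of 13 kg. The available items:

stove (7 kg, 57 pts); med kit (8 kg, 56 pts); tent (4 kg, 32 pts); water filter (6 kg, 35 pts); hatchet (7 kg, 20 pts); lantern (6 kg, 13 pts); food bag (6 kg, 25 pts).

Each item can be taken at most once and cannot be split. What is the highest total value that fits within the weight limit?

92 pts

This is a 0/1 knapsack; check combinations near the capacity.
- stove+water filter: weight 7+6=13, value 57+35=92
- stove+tent: weight 7+4=11, value 57+32=89
- med kit+tent: weight 8+4=12, value 56+32=88
- stove+food bag: weight 7+6=13, value 57+25=82
Best: 92 pts.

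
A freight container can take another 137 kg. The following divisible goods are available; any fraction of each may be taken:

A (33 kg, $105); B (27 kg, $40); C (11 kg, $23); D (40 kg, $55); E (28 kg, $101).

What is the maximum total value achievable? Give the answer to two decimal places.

Take in order of value per unit:
- E (101/28 per unit): all 28 → value 101, running total 101.00
- A (105/33 per unit): all 33 → value 105, running total 206.00
- C (23/11 per unit): all 11 → value 23, running total 229.00
- B (40/27 per unit): all 27 → value 40, running total 269.00
- D (55/40 per unit): 38 of 40 → value 38×55/40 = 52.2500, running total 321.25
Total 321.25.

321.25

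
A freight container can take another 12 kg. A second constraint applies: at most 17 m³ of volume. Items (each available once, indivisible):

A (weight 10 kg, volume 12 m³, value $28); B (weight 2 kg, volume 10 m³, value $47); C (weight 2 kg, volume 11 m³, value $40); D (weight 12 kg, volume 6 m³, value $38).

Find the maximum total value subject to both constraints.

Feasible sets respecting both limits:
- B: weight 2, volume 10, value 47
- C: weight 2, volume 11, value 40
- D: weight 12, volume 6, value 38
- A: weight 10, volume 12, value 28
Best: $47.

$47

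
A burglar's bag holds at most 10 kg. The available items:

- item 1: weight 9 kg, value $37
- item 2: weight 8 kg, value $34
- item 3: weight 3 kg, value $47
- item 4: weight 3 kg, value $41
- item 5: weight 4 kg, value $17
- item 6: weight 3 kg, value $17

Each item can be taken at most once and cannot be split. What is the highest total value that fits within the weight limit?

$105

Check high-value combinations within 10 kg:
- item 3+item 4+item 6: weight 3+3+3=9, value 47+41+17=105
- item 3+item 4+item 5: weight 3+3+4=10, value 47+41+17=105
- item 3+item 4: weight 3+3=6, value 47+41=88
- item 3+item 5+item 6: weight 3+4+3=10, value 47+17+17=81
- item 4+item 5+item 6: weight 3+4+3=10, value 41+17+17=75
Best: $105.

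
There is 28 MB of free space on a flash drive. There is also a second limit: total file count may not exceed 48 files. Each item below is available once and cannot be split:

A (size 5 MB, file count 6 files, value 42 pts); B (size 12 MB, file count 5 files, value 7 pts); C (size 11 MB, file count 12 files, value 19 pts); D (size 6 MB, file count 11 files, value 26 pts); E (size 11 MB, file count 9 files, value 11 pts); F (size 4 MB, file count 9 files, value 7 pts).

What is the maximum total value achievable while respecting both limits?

Feasible sets respecting both limits:
- A+C+D+F: size 26, file count 38, value 94
- A+C+D: size 22, file count 29, value 87
- A+D+E+F: size 26, file count 35, value 86
- A+B+D+F: size 27, file count 31, value 82
Best: 94 pts.

94 pts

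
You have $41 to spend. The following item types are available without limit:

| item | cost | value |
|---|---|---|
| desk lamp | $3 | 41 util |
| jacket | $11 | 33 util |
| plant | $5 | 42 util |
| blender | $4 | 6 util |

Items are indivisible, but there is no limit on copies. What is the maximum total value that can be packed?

534 util

Best value-per-unit is desk lamp at 41/3; filling with it alone gives 13×41 = 533.
Optimal mix: 12×desk lamp + 1×plant → cost 41, value 534.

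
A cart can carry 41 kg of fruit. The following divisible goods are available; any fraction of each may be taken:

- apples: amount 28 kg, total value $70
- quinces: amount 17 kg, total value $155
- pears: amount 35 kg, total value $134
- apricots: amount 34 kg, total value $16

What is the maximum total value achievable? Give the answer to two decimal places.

246.89

Take in order of value per unit:
- quinces (155/17 per unit): all 17 → value 155, running total 155.00
- pears (134/35 per unit): 24 of 35 → value 24×134/35 = 91.8857, running total 246.89
Total 246.89.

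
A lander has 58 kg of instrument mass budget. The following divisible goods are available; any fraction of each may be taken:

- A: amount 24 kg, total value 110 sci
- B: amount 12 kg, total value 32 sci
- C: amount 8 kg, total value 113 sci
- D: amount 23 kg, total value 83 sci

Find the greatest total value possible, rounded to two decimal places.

Take in order of value per unit:
- C (113/8 per unit): all 8 → value 113, running total 113.00
- A (110/24 per unit): all 24 → value 110, running total 223.00
- D (83/23 per unit): all 23 → value 83, running total 306.00
- B (32/12 per unit): 3 of 12 → value 3×32/12 = 8.0000, running total 314.00
Total 314.00.

314.00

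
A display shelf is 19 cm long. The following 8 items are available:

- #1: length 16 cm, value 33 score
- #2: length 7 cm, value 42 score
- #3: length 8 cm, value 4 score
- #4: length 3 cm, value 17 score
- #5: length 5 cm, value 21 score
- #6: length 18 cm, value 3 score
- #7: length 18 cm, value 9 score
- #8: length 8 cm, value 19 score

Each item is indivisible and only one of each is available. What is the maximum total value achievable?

Check high-value combinations within 19 cm:
- #2+#4+#5: length 7+3+5=15, value 42+17+21=80
- #2+#4+#8: length 7+3+8=18, value 42+17+19=78
- #2+#5: length 7+5=12, value 42+21=63
- #2+#3+#4: length 7+8+3=18, value 42+4+17=63
- #2+#8: length 7+8=15, value 42+19=61
Best: 80 score.

80 score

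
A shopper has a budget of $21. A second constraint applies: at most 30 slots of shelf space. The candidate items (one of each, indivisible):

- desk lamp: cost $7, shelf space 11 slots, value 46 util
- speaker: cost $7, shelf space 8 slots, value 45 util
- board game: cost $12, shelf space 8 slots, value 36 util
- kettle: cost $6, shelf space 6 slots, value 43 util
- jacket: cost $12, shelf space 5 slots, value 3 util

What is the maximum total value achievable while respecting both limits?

134 util

Feasible sets respecting both limits:
- desk lamp+speaker+kettle: cost 20, shelf space 25, value 134
- desk lamp+speaker: cost 14, shelf space 19, value 91
- desk lamp+kettle: cost 13, shelf space 17, value 89
- speaker+kettle: cost 13, shelf space 14, value 88
Best: 134 util.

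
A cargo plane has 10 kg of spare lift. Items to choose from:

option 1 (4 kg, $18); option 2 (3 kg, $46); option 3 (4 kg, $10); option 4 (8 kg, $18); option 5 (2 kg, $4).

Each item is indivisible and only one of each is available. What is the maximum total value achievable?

This is a 0/1 knapsack; check combinations near the capacity.
- option 1+option 2+option 5: weight 4+3+2=9, value 18+46+4=68
- option 1+option 2: weight 4+3=7, value 18+46=64
- option 2+option 3+option 5: weight 3+4+2=9, value 46+10+4=60
- option 2+option 3: weight 3+4=7, value 46+10=56
- option 2+option 5: weight 3+2=5, value 46+4=50
Best: $68.

$68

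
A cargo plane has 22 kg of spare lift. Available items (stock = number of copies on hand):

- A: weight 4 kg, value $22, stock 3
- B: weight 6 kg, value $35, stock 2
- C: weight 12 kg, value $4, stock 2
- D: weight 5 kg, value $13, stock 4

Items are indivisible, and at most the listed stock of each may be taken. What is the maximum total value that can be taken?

Top feasible selections:
- 2×A + 2×B: weight 20, value 114
- 1×A + 2×B + 1×D: weight 21, value 105
- 3×A + 1×B: weight 18, value 101
Best: $114.

$114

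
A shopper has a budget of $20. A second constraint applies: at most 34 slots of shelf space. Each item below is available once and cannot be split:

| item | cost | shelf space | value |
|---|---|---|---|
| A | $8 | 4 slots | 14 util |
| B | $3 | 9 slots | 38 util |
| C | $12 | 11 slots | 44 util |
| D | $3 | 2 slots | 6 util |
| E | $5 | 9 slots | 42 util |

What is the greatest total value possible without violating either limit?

Feasible sets respecting both limits:
- B+C+E: cost 20, shelf space 29, value 124
- A+B+D+E: cost 19, shelf space 24, value 100
- A+B+E: cost 16, shelf space 22, value 94
- C+D+E: cost 20, shelf space 22, value 92
Best: 124 util.

124 util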